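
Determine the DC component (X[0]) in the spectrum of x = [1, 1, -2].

X[0] = Σ(n=0 to 2) x[n] · ω_3^0 = Σ x[n]
= (1) + (1) + (-2)

X[0] = 0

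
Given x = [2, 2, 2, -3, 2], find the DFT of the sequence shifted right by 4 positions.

Time shift by 4: X_shifted[k] = ω_5^(4k) · X[k]
Shifted x = [2, 2, -3, 2, 2]

DFT(x[n-4]) = [5, 4.0451+2.9389i, -1.5451-4.7553i, -1.5451+4.7553i, 4.0451-2.9389i]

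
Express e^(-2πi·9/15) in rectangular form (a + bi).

ω_15^9 = e^(-2πi·9/15)
= cos(-2π·9/15) + i·sin(-2π·9/15)
= cos(-18π/15) + i·sin(-18π/15)

ω_15^9 = cos(-18π/15) + i·sin(-18π/15) = -0.8090+0.5878i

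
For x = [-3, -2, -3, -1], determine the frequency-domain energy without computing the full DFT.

Parseval: Σ|x[n]|² = (1/N)Σ|X[k]|², so Σ|X[k]|² = N·Σ|x[n]|² = 4·23.0000

Σ|X[k]|² = N·Σ|x[n]|² = 4·23.0000 = 92.0000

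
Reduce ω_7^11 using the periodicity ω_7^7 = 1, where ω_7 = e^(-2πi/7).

Since ω_7^7 = 1, powers reduce modulo 7.
11 mod 7 = 4
So ω_7^11 = ω_7^4 = e^(-2πi·4/7)

ω_7^11 = ω_7^4 = -0.9010+0.4339i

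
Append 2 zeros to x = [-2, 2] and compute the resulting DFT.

Original 2-point DFT: [0, -4]
Zero-padded 4-point DFT provides frequency interpolation.

DFT_4([x, 0, ...]) = [0, -2-2i, -4, -2+2i]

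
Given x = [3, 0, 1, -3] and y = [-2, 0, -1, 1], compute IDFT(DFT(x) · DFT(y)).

(x ⊛ y)[n] = Σ(m=0 to 3) x[m] · y[(n-m) mod 4]

Computing each output sample:
(x ⊛ y)[0] = -7
(x ⊛ y)[1] = 4
(x ⊛ y)[2] = -8
(x ⊛ y)[3] = 9

x ⊛ y = [-7, 4, -8, 9]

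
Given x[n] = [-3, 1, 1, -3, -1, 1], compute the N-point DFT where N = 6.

X[k] = Σ(n=0 to 5) x[n] · ω_6^(nk)
where ω_6 = e^(-2πi/6)

Computing each X[k]:
X[0] = -4
X[1] = 1.0000-1.7321i
X[2] = -7.0000+1.7321i
X[3] = -2
X[4] = -7.0000-1.7321i
X[5] = 1.0000+1.7321i

X = [-4, 1.0000-1.7321i, -7.0000+1.7321i, -2, -7.0000-1.7321i, 1.0000+1.7321i]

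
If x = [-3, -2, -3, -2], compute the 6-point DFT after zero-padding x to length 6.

Original 4-point DFT: [-10, 0, -2, 0]
Zero-padded 6-point DFT provides frequency interpolation.

DFT_6([x, 0, ...]) = [-10, -0.5000+4.3301i, -2.5000-0.8660i, -2, -2.5000+0.8660i, -0.5000-4.3301i]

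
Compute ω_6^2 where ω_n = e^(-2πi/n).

ω_6^2 = e^(-2πi·2/6)
= cos(-2π·2/6) + i·sin(-2π·2/6)
= cos(-4π/6) + i·sin(-4π/6)

ω_6^2 = cos(-4π/6) + i·sin(-4π/6) = -0.5000-0.8660i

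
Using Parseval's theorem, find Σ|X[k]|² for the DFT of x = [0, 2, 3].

Parseval: Σ|x[n]|² = (1/N)Σ|X[k]|², so Σ|X[k]|² = N·Σ|x[n]|² = 3·13.0000

Σ|X[k]|² = N·Σ|x[n]|² = 3·13.0000 = 39.0000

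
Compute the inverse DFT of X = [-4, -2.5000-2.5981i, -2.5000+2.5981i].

x[n] = (1/3) Σ(k=0 to 2) X[k] · e^(2πikn/3)

Computing each x[n]:
x[0] = -3
x[1] = 1
x[2] = -2

x = [-3, 1, -2]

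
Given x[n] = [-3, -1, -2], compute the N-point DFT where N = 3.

X[k] = Σ(n=0 to 2) x[n] · ω_3^(nk)
where ω_3 = e^(-2πi/3)

Computing each X[k]:
X[0] = -6
X[1] = -1.5000-0.8660i
X[2] = -1.5000+0.8660i

X = [-6, -1.5000-0.8660i, -1.5000+0.8660i]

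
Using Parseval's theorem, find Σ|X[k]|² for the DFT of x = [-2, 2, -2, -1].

Parseval: Σ|x[n]|² = (1/N)Σ|X[k]|², so Σ|X[k]|² = N·Σ|x[n]|² = 4·13.0000

Σ|X[k]|² = N·Σ|x[n]|² = 4·13.0000 = 52.0000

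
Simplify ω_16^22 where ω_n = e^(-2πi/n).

Since ω_16^16 = 1, powers reduce modulo 16.
22 mod 16 = 6
So ω_16^22 = ω_16^6 = e^(-2πi·6/16)

ω_16^22 = ω_16^6 = -0.7071-0.7071i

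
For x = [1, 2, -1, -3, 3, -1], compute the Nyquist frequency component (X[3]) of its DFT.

X[3] = Σ(n=0 to 5) x[n] · ω_6^(3n) where ω_6 = e^(-2πi/6)
= (1)·ω_6^0 + (2)·ω_6^3 + (-1)·ω_6^6 + (-3)·ω_6^9 + (3)·ω_6^12 + (-1)·ω_6^15

X[3] = 5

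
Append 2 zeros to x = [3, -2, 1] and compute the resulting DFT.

Original 3-point DFT: [2, 3.5000+2.5981i, 3.5000-2.5981i]
Zero-padded 5-point DFT provides frequency interpolation.

DFT_5([x, 0, ...]) = [2, 1.5729+1.3143i, 4.9271+2.1266i, 4.9271-2.1266i, 1.5729-1.3143i]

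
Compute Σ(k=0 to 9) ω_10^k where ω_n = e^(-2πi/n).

Sum of all nth roots of unity equals 0 for n > 1 (geometric series with r ≠ 1).

0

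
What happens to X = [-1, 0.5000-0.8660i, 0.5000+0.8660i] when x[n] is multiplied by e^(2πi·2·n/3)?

Modulation property: DFT(ω_3^(-2n)·x[n]) = X[(k-2) mod 3], so circularly shift X by 2 positions.

X[k-2] = [0.5000-0.8660i, 0.5000+0.8660i, -1]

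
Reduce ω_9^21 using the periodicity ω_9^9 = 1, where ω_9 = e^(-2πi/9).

Since ω_9^9 = 1, powers reduce modulo 9.
21 mod 9 = 3
So ω_9^21 = ω_9^3 = e^(-2πi·3/9)

ω_9^21 = ω_9^3 = -0.5000-0.8660i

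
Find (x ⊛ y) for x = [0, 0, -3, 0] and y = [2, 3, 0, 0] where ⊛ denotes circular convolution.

(x ⊛ y)[n] = Σ(m=0 to 3) x[m] · y[(n-m) mod 4]

Computing each output sample:
(x ⊛ y)[0] = 0
(x ⊛ y)[1] = 0
(x ⊛ y)[2] = -6
(x ⊛ y)[3] = -9

x ⊛ y = [0, 0, -6, -9]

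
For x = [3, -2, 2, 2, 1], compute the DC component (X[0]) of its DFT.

X[0] = Σ(n=0 to 4) x[n] · ω_5^0 = Σ x[n]
= (3) + (-2) + (2) + (2) + (1)

X[0] = 6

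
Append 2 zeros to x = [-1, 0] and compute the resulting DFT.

Original 2-point DFT: [-1, -1]
Zero-padded 4-point DFT provides frequency interpolation.

DFT_4([x, 0, ...]) = [-1, -1, -1, -1]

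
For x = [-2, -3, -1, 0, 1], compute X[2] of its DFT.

X[2] = Σ(n=0 to 4) x[n] · ω_5^(2n) where ω_5 = e^(-2πi/5)
= (-2)·ω_5^0 + (-3)·ω_5^2 + (-1)·ω_5^4 + (0)·ω_5^6 + (1)·ω_5^8

X[2] = -0.6910+1.4001i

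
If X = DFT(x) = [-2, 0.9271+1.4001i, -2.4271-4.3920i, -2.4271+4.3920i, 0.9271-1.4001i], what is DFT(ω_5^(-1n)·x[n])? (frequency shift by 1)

Modulation property: DFT(ω_5^(-1n)·x[n]) = X[(k-1) mod 5], so circularly shift X by 1 positions.

X[k-1] = [0.9271-1.4001i, -2, 0.9271+1.4001i, -2.4271-4.3920i, -2.4271+4.3920i]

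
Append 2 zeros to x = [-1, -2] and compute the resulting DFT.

Original 2-point DFT: [-3, 1]
Zero-padded 4-point DFT provides frequency interpolation.

DFT_4([x, 0, ...]) = [-3, -1+2i, 1, -1-2i]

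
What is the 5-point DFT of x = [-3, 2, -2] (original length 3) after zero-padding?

Original 3-point DFT: [-3, -3.0000-3.4641i, -3.0000+3.4641i]
Zero-padded 5-point DFT provides frequency interpolation.

DFT_5([x, 0, ...]) = [-3, -0.7639-0.7265i, -5.2361-3.0777i, -5.2361+3.0777i, -0.7639+0.7265i]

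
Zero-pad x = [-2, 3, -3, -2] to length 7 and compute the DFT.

Original 4-point DFT: [-4, 1-5i, -6, 1+5i]
Zero-padded 7-point DFT provides frequency interpolation.

DFT_7([x, 0, ...]) = [-4, 2.3400+1.4471i, -1.2116-5.7901i, -6.1283-1.6973i, -6.1283+1.6973i, -1.2116+5.7901i, 2.3400-1.4471i]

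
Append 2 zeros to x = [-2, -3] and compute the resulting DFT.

Original 2-point DFT: [-5, 1]
Zero-padded 4-point DFT provides frequency interpolation.

DFT_4([x, 0, ...]) = [-5, -2+3i, 1, -2-3i]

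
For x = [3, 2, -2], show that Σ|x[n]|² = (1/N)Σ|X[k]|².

Time domain:
Σ|x[n]|² = |3|² + |2|² + |-2|² = 17.0000

Frequency domain:
(1/3)Σ|X[k]|² = (1/3)(|3|² + |3.0000-3.4641i|² + |3.0000+3.4641i|²) = (1/3)·51.0000 = 17.0000

Both sides agree, confirming Parseval's theorem.

Σ|x[n]|² = (1/N)Σ|X[k]|² = 17.0000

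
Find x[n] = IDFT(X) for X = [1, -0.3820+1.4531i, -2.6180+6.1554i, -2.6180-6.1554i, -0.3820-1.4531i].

x[n] = (1/5) Σ(k=0 to 4) X[k] · e^(2πikn/5)

Computing each x[n]:
x[0] = -1
x[1] = -1
x[2] = 2
x[3] = -2
x[4] = 3

x = [-1, -1, 2, -2, 3]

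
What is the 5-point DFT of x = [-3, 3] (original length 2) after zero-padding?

Original 2-point DFT: [0, -6]
Zero-padded 5-point DFT provides frequency interpolation.

DFT_5([x, 0, ...]) = [0, -2.0729-2.8532i, -5.4271-1.7634i, -5.4271+1.7634i, -2.0729+2.8532i]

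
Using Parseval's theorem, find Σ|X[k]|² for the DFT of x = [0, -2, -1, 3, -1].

Parseval: Σ|x[n]|² = (1/N)Σ|X[k]|², so Σ|X[k]|² = N·Σ|x[n]|² = 5·15.0000

Σ|X[k]|² = N·Σ|x[n]|² = 5·15.0000 = 75.0000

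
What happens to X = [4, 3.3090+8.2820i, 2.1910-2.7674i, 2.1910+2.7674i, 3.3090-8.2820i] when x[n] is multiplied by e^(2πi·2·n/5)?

Modulation property: DFT(ω_5^(-2n)·x[n]) = X[(k-2) mod 5], so circularly shift X by 2 positions.

X[k-2] = [2.1910+2.7674i, 3.3090-8.2820i, 4, 3.3090+8.2820i, 2.1910-2.7674i]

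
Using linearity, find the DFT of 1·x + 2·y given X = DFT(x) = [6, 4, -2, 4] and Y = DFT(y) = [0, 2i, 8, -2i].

By linearity: DFT(1x + 2y) = 1·DFT(x) + 2·DFT(y)
= 1·[6, 4, -2, 4] + 2·[0, 2i, 8, -2i]

Computing element-wise:
Z[0] = 1·(6) + 2·(0) = 6
Z[1] = 1·(4) + 2·(2i) = 4+4i
Z[2] = 1·(-2) + 2·(8) = 14
Z[3] = 1·(4) + 2·(-2i) = 4-4i

DFT(1x + 2y) = 1·X + 2·Y = [6, 4+4i, 14, 4-4i]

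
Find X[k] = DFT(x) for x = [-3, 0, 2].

X[k] = Σ(n=0 to 2) x[n] · ω_3^(nk)
where ω_3 = e^(-2πi/3)

Computing each X[k]:
X[0] = -1
X[1] = -4.0000+1.7321i
X[2] = -4.0000-1.7321i

X = [-1, -4.0000+1.7321i, -4.0000-1.7321i]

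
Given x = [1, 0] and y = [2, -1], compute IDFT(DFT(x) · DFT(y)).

(x ⊛ y)[n] = Σ(m=0 to 1) x[m] · y[(n-m) mod 2]

Computing each output sample:
(x ⊛ y)[0] = 2
(x ⊛ y)[1] = -1

x ⊛ y = [2, -1]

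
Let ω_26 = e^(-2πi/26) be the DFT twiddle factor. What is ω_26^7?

ω_26^7 = e^(-2πi·7/26)
= cos(-2π·7/26) + i·sin(-2π·7/26)
= cos(-14π/26) + i·sin(-14π/26)

ω_26^7 = cos(-14π/26) + i·sin(-14π/26) = -0.1205-0.9927i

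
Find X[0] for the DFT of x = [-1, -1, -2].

X[0] = Σ(n=0 to 2) x[n] · ω_3^0 = Σ x[n]
= (-1) + (-1) + (-2)

X[0] = -4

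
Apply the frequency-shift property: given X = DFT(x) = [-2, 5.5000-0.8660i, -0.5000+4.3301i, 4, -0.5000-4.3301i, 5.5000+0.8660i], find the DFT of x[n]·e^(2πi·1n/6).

Modulation property: DFT(ω_6^(-1n)·x[n]) = X[(k-1) mod 6], so circularly shift X by 1 positions.

X[k-1] = [5.5000+0.8660i, -2, 5.5000-0.8660i, -0.5000+4.3301i, 4, -0.5000-4.3301i]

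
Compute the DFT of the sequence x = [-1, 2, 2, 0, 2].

X[k] = Σ(n=0 to 4) x[n] · ω_5^(nk)
where ω_5 = e^(-2πi/5)

Computing each X[k]:
X[0] = 5
X[1] = -1.3820-1.1756i
X[2] = -3.6180+1.9021i
X[3] = -3.6180-1.9021i
X[4] = -1.3820+1.1756i

X = [5, -1.3820-1.1756i, -3.6180+1.9021i, -3.6180-1.9021i, -1.3820+1.1756i]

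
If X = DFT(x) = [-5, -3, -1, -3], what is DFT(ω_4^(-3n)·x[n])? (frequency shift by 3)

Modulation property: DFT(ω_4^(-3n)·x[n]) = X[(k-3) mod 4], so circularly shift X by 3 positions.

X[k-3] = [-3, -1, -3, -5]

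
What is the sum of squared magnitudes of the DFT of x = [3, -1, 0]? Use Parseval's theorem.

Parseval: Σ|x[n]|² = (1/N)Σ|X[k]|², so Σ|X[k]|² = N·Σ|x[n]|² = 3·10.0000

Σ|X[k]|² = N·Σ|x[n]|² = 3·10.0000 = 30.0000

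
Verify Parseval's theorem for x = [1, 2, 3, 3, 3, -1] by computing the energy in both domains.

Time domain:
Σ|x[n]|² = |1|² + |2|² + |3|² + |3|² + |3|² + |-1|² = 33.0000

Frequency domain:
(1/6)Σ|X[k]|² = (1/6)(|11|² + |-4.5000-2.5981i|² + |0.5000-2.5981i|² + |3|² + |0.5000+2.5981i|² + |-4.5000+2.5981i|²) = (1/6)·198.0000 = 33.0000

Both sides agree, confirming Parseval's theorem.

Σ|x[n]|² = (1/N)Σ|X[k]|² = 33.0000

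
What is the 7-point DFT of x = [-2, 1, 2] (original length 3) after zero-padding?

Original 3-point DFT: [1, -3.5000+0.8660i, -3.5000-0.8660i]
Zero-padded 7-point DFT provides frequency interpolation.

DFT_7([x, 0, ...]) = [1, -1.8216-2.7317i, -4.0245-0.1072i, -1.6540+1.1298i, -1.6540-1.1298i, -4.0245+0.1072i, -1.8216+2.7317i]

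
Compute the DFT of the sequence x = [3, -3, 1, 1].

X[k] = Σ(n=0 to 3) x[n] · ω_4^(nk)
where ω_4 = e^(-2πi/4)

Computing each X[k]:
X[0] = 2
X[1] = 2+4i
X[2] = 6
X[3] = 2-4i

X = [2, 2+4i, 6, 2-4i]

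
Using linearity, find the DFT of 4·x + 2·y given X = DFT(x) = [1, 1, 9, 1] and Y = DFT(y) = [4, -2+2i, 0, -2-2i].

By linearity: DFT(4x + 2y) = 4·DFT(x) + 2·DFT(y)
= 4·[1, 1, 9, 1] + 2·[4, -2+2i, 0, -2-2i]

Computing element-wise:
Z[0] = 4·(1) + 2·(4) = 12
Z[1] = 4·(1) + 2·(-2+2i) = 4i
Z[2] = 4·(9) + 2·(0) = 36
Z[3] = 4·(1) + 2·(-2-2i) = -4i

DFT(4x + 2y) = 4·X + 2·Y = [12, 4i, 36, -4i]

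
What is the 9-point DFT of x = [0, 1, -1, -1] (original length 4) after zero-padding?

Original 4-point DFT: [-1, 1-2i, -1, 1+2i]
Zero-padded 9-point DFT provides frequency interpolation.

DFT_9([x, 0, ...]) = [-1, 1.0924+1.2080i, 1.6133-1.5088i, -1.0000-1.7321i, -1.2057-0.1188i, -1.2057+0.1188i, -1.0000+1.7321i, 1.6133+1.5088i, 1.0924-1.2080i]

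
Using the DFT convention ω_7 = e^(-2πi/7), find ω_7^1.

ω_7^1 = e^(-2πi·1/7)
= cos(-2π·1/7) + i·sin(-2π·1/7)
= cos(-2π/7) + i·sin(-2π/7)

ω_7^1 = cos(-2π/7) + i·sin(-2π/7) = 0.6235-0.7818i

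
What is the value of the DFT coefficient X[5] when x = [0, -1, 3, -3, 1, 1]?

X[5] = Σ(n=0 to 5) x[n] · ω_6^(5n) where ω_6 = e^(-2πi/6)
= (0)·ω_6^0 + (-1)·ω_6^5 + (3)·ω_6^10 + (-3)·ω_6^15 + (1)·ω_6^20 + (1)·ω_6^25

X[5] = 1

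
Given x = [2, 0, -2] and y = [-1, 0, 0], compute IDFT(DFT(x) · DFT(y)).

(x ⊛ y)[n] = Σ(m=0 to 2) x[m] · y[(n-m) mod 3]

Computing each output sample:
(x ⊛ y)[0] = -2
(x ⊛ y)[1] = 0
(x ⊛ y)[2] = 2

x ⊛ y = [-2, 0, 2]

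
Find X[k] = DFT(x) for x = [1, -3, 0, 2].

X[k] = Σ(n=0 to 3) x[n] · ω_4^(nk)
where ω_4 = e^(-2πi/4)

Computing each X[k]:
X[0] = 0
X[1] = 1+5i
X[2] = 2
X[3] = 1-5i

X = [0, 1+5i, 2, 1-5i]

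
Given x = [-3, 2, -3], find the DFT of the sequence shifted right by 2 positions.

Time shift by 2: X_shifted[k] = ω_3^(2k) · X[k]
Shifted x = [2, -3, -3]

DFT(x[n-2]) = [-4, 5, 5]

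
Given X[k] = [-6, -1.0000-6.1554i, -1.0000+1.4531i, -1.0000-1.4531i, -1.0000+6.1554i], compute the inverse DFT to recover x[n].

x[n] = (1/5) Σ(k=0 to 4) X[k] · e^(2πikn/5)

Computing each x[n]:
x[0] = -2
x[1] = 1
x[2] = 1
x[3] = -3
x[4] = -3

x = [-2, 1, 1, -3, -3]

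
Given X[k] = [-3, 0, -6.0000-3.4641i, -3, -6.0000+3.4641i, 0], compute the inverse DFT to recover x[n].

x[n] = (1/6) Σ(k=0 to 5) X[k] · e^(2πikn/6)

Computing each x[n]:
x[0] = -3
x[1] = 2
x[2] = -1
x[3] = -2
x[4] = 1
x[5] = 0

x = [-3, 2, -1, -2, 1, 0]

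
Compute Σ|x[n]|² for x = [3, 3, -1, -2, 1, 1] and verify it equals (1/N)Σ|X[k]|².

Time domain:
Σ|x[n]|² = |3|² + |3|² + |-1|² + |-2|² + |1|² + |1|² = 25.0000

Frequency domain:
(1/6)Σ|X[k]|² = (1/6)(|5|² + |7|² + |-1.0000-3.4641i|² + |1|² + |-1.0000+3.4641i|² + |7|²) = (1/6)·150.0000 = 25.0000

Both sides agree, confirming Parseval's theorem.

Σ|x[n]|² = (1/N)Σ|X[k]|² = 25.0000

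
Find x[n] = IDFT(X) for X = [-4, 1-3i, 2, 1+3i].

x[n] = (1/4) Σ(k=0 to 3) X[k] · e^(2πikn/4)

Computing each x[n]:
x[0] = 0
x[1] = 0
x[2] = -1
x[3] = -3

x = [0, 0, -1, -3]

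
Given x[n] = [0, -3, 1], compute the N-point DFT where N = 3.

X[k] = Σ(n=0 to 2) x[n] · ω_3^(nk)
where ω_3 = e^(-2πi/3)

Computing each X[k]:
X[0] = -2
X[1] = 1.0000+3.4641i
X[2] = 1.0000-3.4641i

X = [-2, 1.0000+3.4641i, 1.0000-3.4641i]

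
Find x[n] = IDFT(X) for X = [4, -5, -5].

x[n] = (1/3) Σ(k=0 to 2) X[k] · e^(2πikn/3)

Computing each x[n]:
x[0] = -2
x[1] = 3
x[2] = 3

x = [-2, 3, 3]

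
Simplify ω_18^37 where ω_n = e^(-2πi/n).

Since ω_18^18 = 1, powers reduce modulo 18.
37 mod 18 = 1
So ω_18^37 = ω_18^1 = e^(-2πi·1/18)

ω_18^37 = ω_18^1 = 0.9397-0.3420i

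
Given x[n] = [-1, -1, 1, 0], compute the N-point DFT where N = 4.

X[k] = Σ(n=0 to 3) x[n] · ω_4^(nk)
where ω_4 = e^(-2πi/4)

Computing each X[k]:
X[0] = -1
X[1] = -2+1i
X[2] = 1
X[3] = -2-1i

X = [-1, -2+1i, 1, -2-1i]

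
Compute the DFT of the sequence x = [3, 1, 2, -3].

X[k] = Σ(n=0 to 3) x[n] · ω_4^(nk)
where ω_4 = e^(-2πi/4)

Computing each X[k]:
X[0] = 3
X[1] = 1-4i
X[2] = 7
X[3] = 1+4i

X = [3, 1-4i, 7, 1+4i]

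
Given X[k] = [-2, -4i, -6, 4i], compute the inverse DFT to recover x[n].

x[n] = (1/4) Σ(k=0 to 3) X[k] · e^(2πikn/4)

Computing each x[n]:
x[0] = -2
x[1] = 3
x[2] = -2
x[3] = -1

x = [-2, 3, -2, -1]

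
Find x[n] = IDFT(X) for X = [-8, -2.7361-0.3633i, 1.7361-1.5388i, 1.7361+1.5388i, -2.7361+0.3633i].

x[n] = (1/5) Σ(k=0 to 4) X[k] · e^(2πikn/5)

Computing each x[n]:
x[0] = -2
x[1] = -2
x[2] = -1
x[3] = 0
x[4] = -3

x = [-2, -2, -1, 0, -3]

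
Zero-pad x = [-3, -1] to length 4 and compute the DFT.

Original 2-point DFT: [-4, -2]
Zero-padded 4-point DFT provides frequency interpolation.

DFT_4([x, 0, ...]) = [-4, -3+1i, -2, -3-1i]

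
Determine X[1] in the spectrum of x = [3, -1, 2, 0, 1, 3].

X[1] = Σ(n=0 to 5) x[n] · ω_6^(1n) where ω_6 = e^(-2πi/6)
= (3)·ω_6^0 + (-1)·ω_6^1 + (2)·ω_6^2 + (0)·ω_6^3 + (1)·ω_6^4 + (3)·ω_6^5

X[1] = 2.5000+2.5981i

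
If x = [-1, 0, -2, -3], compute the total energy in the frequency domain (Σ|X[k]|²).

Parseval: Σ|x[n]|² = (1/N)Σ|X[k]|², so Σ|X[k]|² = N·Σ|x[n]|² = 4·14.0000

Σ|X[k]|² = N·Σ|x[n]|² = 4·14.0000 = 56.0000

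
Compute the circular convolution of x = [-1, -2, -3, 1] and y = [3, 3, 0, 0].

(x ⊛ y)[n] = Σ(m=0 to 3) x[m] · y[(n-m) mod 4]

Computing each output sample:
(x ⊛ y)[0] = 0
(x ⊛ y)[1] = -9
(x ⊛ y)[2] = -15
(x ⊛ y)[3] = -6

x ⊛ y = [0, -9, -15, -6]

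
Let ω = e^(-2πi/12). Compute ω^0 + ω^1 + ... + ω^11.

Sum of all nth roots of unity equals 0 for n > 1 (geometric series with r ≠ 1).

0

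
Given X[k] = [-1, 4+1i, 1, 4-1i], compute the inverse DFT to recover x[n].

x[n] = (1/4) Σ(k=0 to 3) X[k] · e^(2πikn/4)

Computing each x[n]:
x[0] = 2
x[1] = -1
x[2] = -2
x[3] = 0

x = [2, -1, -2, 0]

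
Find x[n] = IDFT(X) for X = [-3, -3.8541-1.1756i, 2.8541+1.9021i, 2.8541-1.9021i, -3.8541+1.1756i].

x[n] = (1/5) Σ(k=0 to 4) X[k] · e^(2πikn/5)

Computing each x[n]:
x[0] = -1
x[1] = -2
x[2] = 2
x[3] = 0
x[4] = -2

x = [-1, -2, 2, 0, -2]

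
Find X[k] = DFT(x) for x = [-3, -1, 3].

X[k] = Σ(n=0 to 2) x[n] · ω_3^(nk)
where ω_3 = e^(-2πi/3)

Computing each X[k]:
X[0] = -1
X[1] = -4.0000+3.4641i
X[2] = -4.0000-3.4641i

X = [-1, -4.0000+3.4641i, -4.0000-3.4641i]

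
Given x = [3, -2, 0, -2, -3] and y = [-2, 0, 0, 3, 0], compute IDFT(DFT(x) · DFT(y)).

(x ⊛ y)[n] = Σ(m=0 to 4) x[m] · y[(n-m) mod 5]

Computing each output sample:
(x ⊛ y)[0] = -6
(x ⊛ y)[1] = -2
(x ⊛ y)[2] = -9
(x ⊛ y)[3] = 13
(x ⊛ y)[4] = 0

x ⊛ y = [-6, -2, -9, 13, 0]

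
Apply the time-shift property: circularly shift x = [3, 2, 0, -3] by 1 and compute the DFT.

Time shift by 1: X_shifted[k] = ω_4^(1k) · X[k]
Shifted x = [-3, 3, 2, 0]

DFT(x[n-1]) = [2, -5-3i, -4, -5+3i]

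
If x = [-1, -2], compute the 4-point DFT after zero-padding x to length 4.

Original 2-point DFT: [-3, 1]
Zero-padded 4-point DFT provides frequency interpolation.

DFT_4([x, 0, ...]) = [-3, -1+2i, 1, -1-2i]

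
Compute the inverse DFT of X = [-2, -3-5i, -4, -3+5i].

x[n] = (1/4) Σ(k=0 to 3) X[k] · e^(2πikn/4)

Computing each x[n]:
x[0] = -3
x[1] = 3
x[2] = 0
x[3] = -2

x = [-3, 3, 0, -2]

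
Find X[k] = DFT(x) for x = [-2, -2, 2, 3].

X[k] = Σ(n=0 to 3) x[n] · ω_4^(nk)
where ω_4 = e^(-2πi/4)

Computing each X[k]:
X[0] = 1
X[1] = -4+5i
X[2] = -1
X[3] = -4-5i

X = [1, -4+5i, -1, -4-5i]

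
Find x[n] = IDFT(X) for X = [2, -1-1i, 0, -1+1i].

x[n] = (1/4) Σ(k=0 to 3) X[k] · e^(2πikn/4)

Computing each x[n]:
x[0] = 0
x[1] = 1
x[2] = 1
x[3] = 0

x = [0, 1, 1, 0]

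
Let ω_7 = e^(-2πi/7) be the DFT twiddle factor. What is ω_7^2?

ω_7^2 = e^(-2πi·2/7)
= cos(-2π·2/7) + i·sin(-2π·2/7)
= cos(-4π/7) + i·sin(-4π/7)

ω_7^2 = cos(-4π/7) + i·sin(-4π/7) = -0.2225-0.9749i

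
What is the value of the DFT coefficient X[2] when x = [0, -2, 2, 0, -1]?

X[2] = Σ(n=0 to 4) x[n] · ω_5^(2n) where ω_5 = e^(-2πi/5)
= (0)·ω_5^0 + (-2)·ω_5^2 + (2)·ω_5^4 + (0)·ω_5^6 + (-1)·ω_5^8

X[2] = 3.0451+2.4899i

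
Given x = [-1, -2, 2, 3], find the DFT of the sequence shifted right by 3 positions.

Time shift by 3: X_shifted[k] = ω_4^(3k) · X[k]
Shifted x = [-2, 2, 3, -1]

DFT(x[n-3]) = [2, -5-3i, 0, -5+3i]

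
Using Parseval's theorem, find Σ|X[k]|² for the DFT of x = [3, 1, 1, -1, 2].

Parseval: Σ|x[n]|² = (1/N)Σ|X[k]|², so Σ|X[k]|² = N·Σ|x[n]|² = 5·16.0000

Σ|X[k]|² = N·Σ|x[n]|² = 5·16.0000 = 80.0000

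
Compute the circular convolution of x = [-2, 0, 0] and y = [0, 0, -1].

(x ⊛ y)[n] = Σ(m=0 to 2) x[m] · y[(n-m) mod 3]

Computing each output sample:
(x ⊛ y)[0] = 0
(x ⊛ y)[1] = 0
(x ⊛ y)[2] = 2

x ⊛ y = [0, 0, 2]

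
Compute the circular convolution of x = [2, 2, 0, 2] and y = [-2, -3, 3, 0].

(x ⊛ y)[n] = Σ(m=0 to 3) x[m] · y[(n-m) mod 4]

Computing each output sample:
(x ⊛ y)[0] = -10
(x ⊛ y)[1] = -4
(x ⊛ y)[2] = 0
(x ⊛ y)[3] = 2

x ⊛ y = [-10, -4, 0, 2]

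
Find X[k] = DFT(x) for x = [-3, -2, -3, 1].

X[k] = Σ(n=0 to 3) x[n] · ω_4^(nk)
where ω_4 = e^(-2πi/4)

Computing each X[k]:
X[0] = -7
X[1] = 3i
X[2] = -5
X[3] = -3i

X = [-7, 3i, -5, -3i]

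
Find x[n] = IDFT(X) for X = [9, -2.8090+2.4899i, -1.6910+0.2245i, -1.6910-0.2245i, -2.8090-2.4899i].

x[n] = (1/5) Σ(k=0 to 4) X[k] · e^(2πikn/5)

Computing each x[n]:
x[0] = 0
x[1] = 1
x[2] = 2
x[3] = 3
x[4] = 3

x = [0, 1, 2, 3, 3]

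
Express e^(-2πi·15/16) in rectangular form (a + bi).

ω_16^15 = e^(-2πi·15/16)
= cos(-2π·15/16) + i·sin(-2π·15/16)
= cos(-30π/16) + i·sin(-30π/16)

ω_16^15 = cos(-30π/16) + i·sin(-30π/16) = 0.9239+0.3827i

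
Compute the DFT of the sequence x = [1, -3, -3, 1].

X[k] = Σ(n=0 to 3) x[n] · ω_4^(nk)
where ω_4 = e^(-2πi/4)

Computing each X[k]:
X[0] = -4
X[1] = 4+4i
X[2] = 0
X[3] = 4-4i

X = [-4, 4+4i, 0, 4-4i]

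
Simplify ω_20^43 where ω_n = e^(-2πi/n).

Since ω_20^20 = 1, powers reduce modulo 20.
43 mod 20 = 3
So ω_20^43 = ω_20^3 = e^(-2πi·3/20)

ω_20^43 = ω_20^3 = 0.5878-0.8090i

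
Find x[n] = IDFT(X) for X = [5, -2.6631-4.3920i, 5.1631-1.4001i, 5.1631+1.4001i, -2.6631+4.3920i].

x[n] = (1/5) Σ(k=0 to 4) X[k] · e^(2πikn/5)

Computing each x[n]:
x[0] = 2
x[1] = 1
x[2] = 3
x[3] = 2
x[4] = -3

x = [2, 1, 3, 2, -3]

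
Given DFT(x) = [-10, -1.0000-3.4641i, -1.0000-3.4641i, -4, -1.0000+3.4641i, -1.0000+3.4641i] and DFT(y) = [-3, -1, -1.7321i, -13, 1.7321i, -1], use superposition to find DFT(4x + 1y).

By linearity: DFT(4x + 1y) = 4·DFT(x) + 1·DFT(y)
= 4·[-10, -1.0000-3.4641i, -1.0000-3.4641i, -4, -1.0000+3.4641i, -1.0000+3.4641i] + 1·[-3, -1, -1.7321i, -13, 1.7321i, -1]

Computing element-wise:
Z[0] = 4·(-10) + 1·(-3) = -43
Z[1] = 4·(-1.0000-3.4641i) + 1·(-1) = -5.0000-13.8564i
Z[2] = 4·(-1.0000-3.4641i) + 1·(-1.7321i) = -4.0000-15.5885i
Z[3] = 4·(-4) + 1·(-13) = -29
Z[4] = 4·(-1.0000+3.4641i) + 1·(1.7321i) = -4.0000+15.5885i
Z[5] = 4·(-1.0000+3.4641i) + 1·(-1) = -5.0000+13.8564i

DFT(4x + 1y) = 4·X + 1·Y = [-43, -5.0000-13.8564i, -4.0000-15.5885i, -29, -4.0000+15.5885i, -5.0000+13.8564i]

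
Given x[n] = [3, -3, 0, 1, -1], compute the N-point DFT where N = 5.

X[k] = Σ(n=0 to 4) x[n] · ω_5^(nk)
where ω_5 = e^(-2πi/5)

Computing each X[k]:
X[0] = 0
X[1] = 0.9549+2.4899i
X[2] = 6.5451+0.2245i
X[3] = 6.5451-0.2245i
X[4] = 0.9549-2.4899i

X = [0, 0.9549+2.4899i, 6.5451+0.2245i, 6.5451-0.2245i, 0.9549-2.4899i]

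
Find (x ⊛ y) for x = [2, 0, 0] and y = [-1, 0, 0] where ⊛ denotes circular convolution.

(x ⊛ y)[n] = Σ(m=0 to 2) x[m] · y[(n-m) mod 3]

Computing each output sample:
(x ⊛ y)[0] = -2
(x ⊛ y)[1] = 0
(x ⊛ y)[2] = 0

x ⊛ y = [-2, 0, 0]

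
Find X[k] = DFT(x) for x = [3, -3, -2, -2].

X[k] = Σ(n=0 to 3) x[n] · ω_4^(nk)
where ω_4 = e^(-2πi/4)

Computing each X[k]:
X[0] = -4
X[1] = 5+1i
X[2] = 6
X[3] = 5-1i

X = [-4, 5+1i, 6, 5-1i]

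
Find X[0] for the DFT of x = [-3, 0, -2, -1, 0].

X[0] = Σ(n=0 to 4) x[n] · ω_5^0 = Σ x[n]
= (-3) + (0) + (-2) + (-1) + (0)

X[0] = -6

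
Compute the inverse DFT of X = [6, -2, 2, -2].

x[n] = (1/4) Σ(k=0 to 3) X[k] · e^(2πikn/4)

Computing each x[n]:
x[0] = 1
x[1] = 1
x[2] = 3
x[3] = 1

x = [1, 1, 3, 1]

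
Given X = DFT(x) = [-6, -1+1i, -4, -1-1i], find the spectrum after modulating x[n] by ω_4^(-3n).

Modulation property: DFT(ω_4^(-3n)·x[n]) = X[(k-3) mod 4], so circularly shift X by 3 positions.

X[k-3] = [-1+1i, -4, -1-1i, -6]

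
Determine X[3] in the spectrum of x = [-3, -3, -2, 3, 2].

X[3] = Σ(n=0 to 4) x[n] · ω_5^(3n) where ω_5 = e^(-2πi/5)
= (-3)·ω_5^0 + (-3)·ω_5^3 + (-2)·ω_5^6 + (3)·ω_5^9 + (2)·ω_5^12

X[3] = -1.8820+1.8164i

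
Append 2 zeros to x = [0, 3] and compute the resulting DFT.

Original 2-point DFT: [3, -3]
Zero-padded 4-point DFT provides frequency interpolation.

DFT_4([x, 0, ...]) = [3, -3i, -3, 3i]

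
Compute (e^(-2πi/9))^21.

Since ω_9^9 = 1, powers reduce modulo 9.
21 mod 9 = 3
So ω_9^21 = ω_9^3 = e^(-2πi·3/9)

ω_9^21 = ω_9^3 = -0.5000-0.8660i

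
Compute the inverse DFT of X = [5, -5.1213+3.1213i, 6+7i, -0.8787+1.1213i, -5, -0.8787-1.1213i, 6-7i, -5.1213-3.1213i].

x[n] = (1/8) Σ(k=0 to 7) X[k] · e^(2πikn/8)

Computing each x[n]:
x[0] = 0
x[1] = -2
x[2] = -2
x[3] = 3
x[4] = 3
x[5] = 1
x[6] = -1
x[7] = 3

x = [0, -2, -2, 3, 3, 1, -1, 3]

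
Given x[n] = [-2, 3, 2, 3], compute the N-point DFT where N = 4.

X[k] = Σ(n=0 to 3) x[n] · ω_4^(nk)
where ω_4 = e^(-2πi/4)

Computing each X[k]:
X[0] = 6
X[1] = -4
X[2] = -6
X[3] = -4

X = [6, -4, -6, -4]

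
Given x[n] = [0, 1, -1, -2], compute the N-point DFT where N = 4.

X[k] = Σ(n=0 to 3) x[n] · ω_4^(nk)
where ω_4 = e^(-2πi/4)

Computing each X[k]:
X[0] = -2
X[1] = 1-3i
X[2] = 0
X[3] = 1+3i

X = [-2, 1-3i, 0, 1+3i]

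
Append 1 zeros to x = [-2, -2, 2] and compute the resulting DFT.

Original 3-point DFT: [-2, -2.0000+3.4641i, -2.0000-3.4641i]
Zero-padded 4-point DFT provides frequency interpolation.

DFT_4([x, 0, ...]) = [-2, -4+2i, 2, -4-2i]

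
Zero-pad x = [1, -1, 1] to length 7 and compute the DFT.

Original 3-point DFT: [1, 1.0000+1.7321i, 1.0000-1.7321i]
Zero-padded 7-point DFT provides frequency interpolation.

DFT_7([x, 0, ...]) = [1, 0.1540-0.1931i, 0.3216+1.4088i, 2.5245+1.2157i, 2.5245-1.2157i, 0.3216-1.4088i, 0.1540+0.1931i]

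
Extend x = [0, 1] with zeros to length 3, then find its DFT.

Original 2-point DFT: [1, -1]
Zero-padded 3-point DFT provides frequency interpolation.

DFT_3([x, 0, ...]) = [1, -0.5000-0.8660i, -0.5000+0.8660i]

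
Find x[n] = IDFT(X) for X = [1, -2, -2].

x[n] = (1/3) Σ(k=0 to 2) X[k] · e^(2πikn/3)

Computing each x[n]:
x[0] = -1
x[1] = 1
x[2] = 1

x = [-1, 1, 1]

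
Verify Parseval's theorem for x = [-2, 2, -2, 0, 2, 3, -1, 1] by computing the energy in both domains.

Time domain:
Σ|x[n]|² = |-2|² + |2|² + |-2|² + |0|² + |2|² + |3|² + |-1|² + |1|² = 27.0000

Frequency domain:
(1/8)Σ|X[k]|² = (1/8)(|3|² + |-4.0000+2.4142i|² + |3-4i|² + |-4.0000+0.4142i|² + |-9|² + |-4.0000-0.4142i|² + |3+4i|² + |-4.0000-2.4142i|²) = (1/8)·216.0000 = 27.0000

Both sides agree, confirming Parseval's theorem.

Σ|x[n]|² = (1/N)Σ|X[k]|² = 27.0000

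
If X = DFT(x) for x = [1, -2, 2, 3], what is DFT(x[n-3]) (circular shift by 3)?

Time shift by 3: X_shifted[k] = ω_4^(3k) · X[k]
Shifted x = [-2, 2, 3, 1]

DFT(x[n-3]) = [4, -5-1i, -2, -5+1i]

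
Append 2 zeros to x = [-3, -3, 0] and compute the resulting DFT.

Original 3-point DFT: [-6, -1.5000+2.5981i, -1.5000-2.5981i]
Zero-padded 5-point DFT provides frequency interpolation.

DFT_5([x, 0, ...]) = [-6, -3.9271+2.8532i, -0.5729+1.7634i, -0.5729-1.7634i, -3.9271-2.8532i]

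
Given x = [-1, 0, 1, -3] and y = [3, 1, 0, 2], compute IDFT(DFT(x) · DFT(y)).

(x ⊛ y)[n] = Σ(m=0 to 3) x[m] · y[(n-m) mod 4]

Computing each output sample:
(x ⊛ y)[0] = -6
(x ⊛ y)[1] = 1
(x ⊛ y)[2] = -3
(x ⊛ y)[3] = -10

x ⊛ y = [-6, 1, -3, -10]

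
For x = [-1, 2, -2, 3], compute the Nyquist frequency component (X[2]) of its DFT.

X[2] = Σ(n=0 to 3) x[n] · ω_4^(2n) where ω_4 = e^(-2πi/4)
= (-1)·ω_4^0 + (2)·ω_4^2 + (-2)·ω_4^4 + (3)·ω_4^6

X[2] = -8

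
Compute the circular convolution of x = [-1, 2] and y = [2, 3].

(x ⊛ y)[n] = Σ(m=0 to 1) x[m] · y[(n-m) mod 2]

Computing each output sample:
(x ⊛ y)[0] = 4
(x ⊛ y)[1] = 1

x ⊛ y = [4, 1]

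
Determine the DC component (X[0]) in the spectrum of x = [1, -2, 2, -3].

X[0] = Σ(n=0 to 3) x[n] · ω_4^0 = Σ x[n]
= (1) + (-2) + (2) + (-3)

X[0] = -2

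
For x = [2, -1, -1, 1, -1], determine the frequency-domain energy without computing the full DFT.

Parseval: Σ|x[n]|² = (1/N)Σ|X[k]|², so Σ|X[k]|² = N·Σ|x[n]|² = 5·8.0000

Σ|X[k]|² = N·Σ|x[n]|² = 5·8.0000 = 40.0000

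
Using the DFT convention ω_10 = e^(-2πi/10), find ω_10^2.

ω_10^2 = e^(-2πi·2/10)
= cos(-2π·2/10) + i·sin(-2π·2/10)
= cos(-4π/10) + i·sin(-4π/10)

ω_10^2 = cos(-4π/10) + i·sin(-4π/10) = 0.3090-0.9511i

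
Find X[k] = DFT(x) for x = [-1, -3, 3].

X[k] = Σ(n=0 to 2) x[n] · ω_3^(nk)
where ω_3 = e^(-2πi/3)

Computing each X[k]:
X[0] = -1
X[1] = -1.0000+5.1962i
X[2] = -1.0000-5.1962i

X = [-1, -1.0000+5.1962i, -1.0000-5.1962i]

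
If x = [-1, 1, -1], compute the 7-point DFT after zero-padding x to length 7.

Original 3-point DFT: [-1, -1.0000-1.7321i, -1.0000+1.7321i]
Zero-padded 7-point DFT provides frequency interpolation.

DFT_7([x, 0, ...]) = [-1, -0.1540+0.1931i, -0.3216-1.4088i, -2.5245-1.2157i, -2.5245+1.2157i, -0.3216+1.4088i, -0.1540-0.1931i]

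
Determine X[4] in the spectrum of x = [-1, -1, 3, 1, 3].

X[4] = Σ(n=0 to 4) x[n] · ω_5^(4n) where ω_5 = e^(-2πi/5)
= (-1)·ω_5^0 + (-1)·ω_5^4 + (3)·ω_5^8 + (1)·ω_5^12 + (3)·ω_5^16

X[4] = -3.6180-2.6287i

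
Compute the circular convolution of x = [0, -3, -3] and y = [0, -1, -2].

(x ⊛ y)[n] = Σ(m=0 to 2) x[m] · y[(n-m) mod 3]

Computing each output sample:
(x ⊛ y)[0] = 9
(x ⊛ y)[1] = 6
(x ⊛ y)[2] = 3

x ⊛ y = [9, 6, 3]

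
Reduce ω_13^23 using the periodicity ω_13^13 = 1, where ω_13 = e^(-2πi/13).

Since ω_13^13 = 1, powers reduce modulo 13.
23 mod 13 = 10
So ω_13^23 = ω_13^10 = e^(-2πi·10/13)

ω_13^23 = ω_13^10 = 0.1205+0.9927i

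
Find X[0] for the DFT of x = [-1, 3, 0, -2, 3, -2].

X[0] = Σ(n=0 to 5) x[n] · ω_6^0 = Σ x[n]
= (-1) + (3) + (0) + (-2) + (3) + (-2)

X[0] = 1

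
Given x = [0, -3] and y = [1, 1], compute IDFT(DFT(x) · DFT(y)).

(x ⊛ y)[n] = Σ(m=0 to 1) x[m] · y[(n-m) mod 2]

Computing each output sample:
(x ⊛ y)[0] = -3
(x ⊛ y)[1] = -3

x ⊛ y = [-3, -3]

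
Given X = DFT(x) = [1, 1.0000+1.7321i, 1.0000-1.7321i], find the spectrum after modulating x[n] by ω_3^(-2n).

Modulation property: DFT(ω_3^(-2n)·x[n]) = X[(k-2) mod 3], so circularly shift X by 2 positions.

X[k-2] = [1.0000+1.7321i, 1.0000-1.7321i, 1]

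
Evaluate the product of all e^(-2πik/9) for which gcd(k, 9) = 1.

The primitive 9th roots of unity are ω_9^k for k coprime to 9: k ∈ {1, 2, 4, 5, 7, 8}
Their product equals the constant term of the cyclotomic polynomial Φ_9(x) up to sign.
For n ≥ 3, the product of all primitive nth roots of unity is 1. (For n=1 it is 1; for n=2 it is -1.)

1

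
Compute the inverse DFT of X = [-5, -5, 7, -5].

x[n] = (1/4) Σ(k=0 to 3) X[k] · e^(2πikn/4)

Computing each x[n]:
x[0] = -2
x[1] = -3
x[2] = 3
x[3] = -3

x = [-2, -3, 3, -3]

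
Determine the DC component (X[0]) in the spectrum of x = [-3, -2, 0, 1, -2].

X[0] = Σ(n=0 to 4) x[n] · ω_5^0 = Σ x[n]
= (-3) + (-2) + (0) + (1) + (-2)

X[0] = -6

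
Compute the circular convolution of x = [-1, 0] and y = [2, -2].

(x ⊛ y)[n] = Σ(m=0 to 1) x[m] · y[(n-m) mod 2]

Computing each output sample:
(x ⊛ y)[0] = -2
(x ⊛ y)[1] = 2

x ⊛ y = [-2, 2]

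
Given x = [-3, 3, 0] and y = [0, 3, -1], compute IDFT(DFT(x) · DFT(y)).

(x ⊛ y)[n] = Σ(m=0 to 2) x[m] · y[(n-m) mod 3]

Computing each output sample:
(x ⊛ y)[0] = -3
(x ⊛ y)[1] = -9
(x ⊛ y)[2] = 12

x ⊛ y = [-3, -9, 12]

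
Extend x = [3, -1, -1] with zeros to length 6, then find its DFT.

Original 3-point DFT: [1, 4, 4]
Zero-padded 6-point DFT provides frequency interpolation.

DFT_6([x, 0, ...]) = [1, 3.0000+1.7321i, 4, 3, 4, 3.0000-1.7321i]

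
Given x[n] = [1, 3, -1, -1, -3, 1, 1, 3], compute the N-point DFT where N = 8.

X[k] = Σ(n=0 to 7) x[n] · ω_8^(nk)
where ω_8 = e^(-2πi/8)

Computing each X[k]:
X[0] = 4
X[1] = 8.2426+3.4142i
X[2] = -2-2i
X[3] = -0.2426-0.5858i
X[4] = -8
X[5] = -0.2426+0.5858i
X[6] = -2+2i
X[7] = 8.2426-3.4142i

X = [4, 8.2426+3.4142i, -2-2i, -0.2426-0.5858i, -8, -0.2426+0.5858i, -2+2i, 8.2426-3.4142i]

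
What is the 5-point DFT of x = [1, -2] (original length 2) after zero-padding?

Original 2-point DFT: [-1, 3]
Zero-padded 5-point DFT provides frequency interpolation.

DFT_5([x, 0, ...]) = [-1, 0.3820+1.9021i, 2.6180+1.1756i, 2.6180-1.1756i, 0.3820-1.9021i]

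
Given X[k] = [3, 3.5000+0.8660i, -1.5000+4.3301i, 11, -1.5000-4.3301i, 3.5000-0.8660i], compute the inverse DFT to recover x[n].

x[n] = (1/6) Σ(k=0 to 5) X[k] · e^(2πikn/6)

Computing each x[n]:
x[0] = 3
x[1] = -2
x[2] = 3
x[3] = -3
x[4] = 1
x[5] = 1

x = [3, -2, 3, -3, 1, 1]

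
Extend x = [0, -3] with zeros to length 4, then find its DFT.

Original 2-point DFT: [-3, 3]
Zero-padded 4-point DFT provides frequency interpolation.

DFT_4([x, 0, ...]) = [-3, 3i, 3, -3i]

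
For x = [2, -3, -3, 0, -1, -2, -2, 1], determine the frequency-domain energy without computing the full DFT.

Parseval: Σ|x[n]|² = (1/N)Σ|X[k]|², so Σ|X[k]|² = N·Σ|x[n]|² = 8·32.0000

Σ|X[k]|² = N·Σ|x[n]|² = 8·32.0000 = 256.0000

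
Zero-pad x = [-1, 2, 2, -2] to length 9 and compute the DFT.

Original 4-point DFT: [1, -3-4i, 1, -3+4i]
Zero-padded 9-point DFT provides frequency interpolation.

DFT_9([x, 0, ...]) = [1, 1.8794-1.5231i, -1.5321-4.3857i, -5, -0.3473+2.3336i, -0.3473-2.3336i, -5, -1.5321+4.3857i, 1.8794+1.5231i]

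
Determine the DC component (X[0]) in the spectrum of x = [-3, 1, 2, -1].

X[0] = Σ(n=0 to 3) x[n] · ω_4^0 = Σ x[n]
= (-3) + (1) + (2) + (-1)

X[0] = -1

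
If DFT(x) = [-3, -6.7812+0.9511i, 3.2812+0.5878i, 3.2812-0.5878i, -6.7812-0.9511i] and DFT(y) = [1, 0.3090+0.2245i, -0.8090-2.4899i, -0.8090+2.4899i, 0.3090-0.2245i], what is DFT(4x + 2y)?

By linearity: DFT(4x + 2y) = 4·DFT(x) + 2·DFT(y)
= 4·[-3, -6.7812+0.9511i, 3.2812+0.5878i, 3.2812-0.5878i, -6.7812-0.9511i] + 2·[1, 0.3090+0.2245i, -0.8090-2.4899i, -0.8090+2.4899i, 0.3090-0.2245i]

Computing element-wise:
Z[0] = 4·(-3) + 2·(1) = -10
Z[1] = 4·(-6.7812+0.9511i) + 2·(0.3090+0.2245i) = -26.5068+4.2534i
Z[2] = 4·(3.2812+0.5878i) + 2·(-0.8090-2.4899i) = 11.5068-2.6286i
Z[3] = 4·(3.2812-0.5878i) + 2·(-0.8090+2.4899i) = 11.5068+2.6286i
Z[4] = 4·(-6.7812-0.9511i) + 2·(0.3090-0.2245i) = -26.5068-4.2534i

DFT(4x + 2y) = 4·X + 2·Y = [-10, -26.5068+4.2534i, 11.5068-2.6286i, 11.5068+2.6286i, -26.5068-4.2534i]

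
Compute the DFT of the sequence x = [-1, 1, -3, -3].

X[k] = Σ(n=0 to 3) x[n] · ω_4^(nk)
where ω_4 = e^(-2πi/4)

Computing each X[k]:
X[0] = -6
X[1] = 2-4i
X[2] = -2
X[3] = 2+4i

X = [-6, 2-4i, -2, 2+4i]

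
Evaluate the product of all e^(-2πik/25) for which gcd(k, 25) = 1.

The primitive 25th roots of unity are ω_25^k for k coprime to 25: k ∈ {1, 2, 3, 4, 6, 7, 8, 9, 11, 12, 13, 14, 16, 17, 18, 19, 21, 22, 23, 24}
Their product equals the constant term of the cyclotomic polynomial Φ_25(x) up to sign.
For n ≥ 3, the product of all primitive nth roots of unity is 1. (For n=1 it is 1; for n=2 it is -1.)

1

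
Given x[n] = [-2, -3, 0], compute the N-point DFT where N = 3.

X[k] = Σ(n=0 to 2) x[n] · ω_3^(nk)
where ω_3 = e^(-2πi/3)

Computing each X[k]:
X[0] = -5
X[1] = -0.5000+2.5981i
X[2] = -0.5000-2.5981i

X = [-5, -0.5000+2.5981i, -0.5000-2.5981i]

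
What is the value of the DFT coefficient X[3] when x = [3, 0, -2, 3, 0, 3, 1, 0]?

X[3] = Σ(n=0 to 7) x[n] · ω_8^(3n) where ω_8 = e^(-2πi/8)
= (3)·ω_8^0 + (0)·ω_8^3 + (-2)·ω_8^6 + (3)·ω_8^9 + (0)·ω_8^12 + (3)·ω_8^15 + (1)·ω_8^18 + (0)·ω_8^21

X[3] = 7.2426-3.0000i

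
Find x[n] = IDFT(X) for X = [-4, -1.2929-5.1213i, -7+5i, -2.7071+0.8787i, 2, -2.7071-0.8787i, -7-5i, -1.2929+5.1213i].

x[n] = (1/8) Σ(k=0 to 7) X[k] · e^(2πikn/8)

Computing each x[n]:
x[0] = -3
x[1] = -1
x[2] = 3
x[3] = 1
x[4] = -1
x[5] = -3
x[6] = 0
x[7] = 0

x = [-3, -1, 3, 1, -1, -3, 0, 0]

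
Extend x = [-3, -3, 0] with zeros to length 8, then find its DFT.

Original 3-point DFT: [-6, -1.5000+2.5981i, -1.5000-2.5981i]
Zero-padded 8-point DFT provides frequency interpolation.

DFT_8([x, 0, ...]) = [-6, -5.1213+2.1213i, -3+3i, -0.8787+2.1213i, 0, -0.8787-2.1213i, -3-3i, -5.1213-2.1213i]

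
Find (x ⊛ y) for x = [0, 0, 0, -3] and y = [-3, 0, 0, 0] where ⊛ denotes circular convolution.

(x ⊛ y)[n] = Σ(m=0 to 3) x[m] · y[(n-m) mod 4]

Computing each output sample:
(x ⊛ y)[0] = 0
(x ⊛ y)[1] = 0
(x ⊛ y)[2] = 0
(x ⊛ y)[3] = 9

x ⊛ y = [0, 0, 0, 9]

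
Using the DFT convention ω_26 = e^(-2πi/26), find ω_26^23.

ω_26^23 = e^(-2πi·23/26)
= cos(-2π·23/26) + i·sin(-2π·23/26)
= cos(-46π/26) + i·sin(-46π/26)

ω_26^23 = cos(-46π/26) + i·sin(-46π/26) = 0.7485+0.6631i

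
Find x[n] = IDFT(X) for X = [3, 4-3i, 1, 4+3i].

x[n] = (1/4) Σ(k=0 to 3) X[k] · e^(2πikn/4)

Computing each x[n]:
x[0] = 3
x[1] = 2
x[2] = -1
x[3] = -1

x = [3, 2, -1, -1]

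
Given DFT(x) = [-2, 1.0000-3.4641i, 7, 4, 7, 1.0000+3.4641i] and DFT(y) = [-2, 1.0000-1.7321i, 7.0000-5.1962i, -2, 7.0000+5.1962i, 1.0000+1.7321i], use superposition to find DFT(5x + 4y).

By linearity: DFT(5x + 4y) = 5·DFT(x) + 4·DFT(y)
= 5·[-2, 1.0000-3.4641i, 7, 4, 7, 1.0000+3.4641i] + 4·[-2, 1.0000-1.7321i, 7.0000-5.1962i, -2, 7.0000+5.1962i, 1.0000+1.7321i]

Computing element-wise:
Z[0] = 5·(-2) + 4·(-2) = -18
Z[1] = 5·(1.0000-3.4641i) + 4·(1.0000-1.7321i) = 9.0000-24.2489i
Z[2] = 5·(7) + 4·(7.0000-5.1962i) = 63.0000-20.7848i
Z[3] = 5·(4) + 4·(-2) = 12
Z[4] = 5·(7) + 4·(7.0000+5.1962i) = 63.0000+20.7848i
Z[5] = 5·(1.0000+3.4641i) + 4·(1.0000+1.7321i) = 9.0000+24.2489i

DFT(5x + 4y) = 5·X + 4·Y = [-18, 9.0000-24.2489i, 63.0000-20.7848i, 12, 63.0000+20.7848i, 9.0000+24.2489i]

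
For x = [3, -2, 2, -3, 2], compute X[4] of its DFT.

X[4] = Σ(n=0 to 4) x[n] · ω_5^(4n) where ω_5 = e^(-2πi/5)
= (3)·ω_5^0 + (-2)·ω_5^4 + (2)·ω_5^8 + (-3)·ω_5^12 + (2)·ω_5^16

X[4] = 3.8090-0.8653i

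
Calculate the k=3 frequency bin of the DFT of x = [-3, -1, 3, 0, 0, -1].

X[3] = Σ(n=0 to 5) x[n] · ω_6^(3n) where ω_6 = e^(-2πi/6)
= (-3)·ω_6^0 + (-1)·ω_6^3 + (3)·ω_6^6 + (0)·ω_6^9 + (0)·ω_6^12 + (-1)·ω_6^15

X[3] = 2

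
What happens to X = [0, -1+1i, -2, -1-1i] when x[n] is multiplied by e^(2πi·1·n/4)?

Modulation property: DFT(ω_4^(-1n)·x[n]) = X[(k-1) mod 4], so circularly shift X by 1 positions.

X[k-1] = [-1-1i, 0, -1+1i, -2]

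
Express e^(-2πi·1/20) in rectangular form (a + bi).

ω_20^1 = e^(-2πi·1/20)
= cos(-2π·1/20) + i·sin(-2π·1/20)
= cos(-2π/20) + i·sin(-2π/20)

ω_20^1 = cos(-2π/20) + i·sin(-2π/20) = 0.9511-0.3090i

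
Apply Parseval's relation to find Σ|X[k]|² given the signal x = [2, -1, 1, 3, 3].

Parseval: Σ|x[n]|² = (1/N)Σ|X[k]|², so Σ|X[k]|² = N·Σ|x[n]|² = 5·24.0000

Σ|X[k]|² = N·Σ|x[n]|² = 5·24.0000 = 120.0000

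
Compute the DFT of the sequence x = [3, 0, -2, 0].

X[k] = Σ(n=0 to 3) x[n] · ω_4^(nk)
where ω_4 = e^(-2πi/4)

Computing each X[k]:
X[0] = 1
X[1] = 5
X[2] = 1
X[3] = 5

X = [1, 5, 1, 5]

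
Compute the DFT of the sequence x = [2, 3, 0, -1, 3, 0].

X[k] = Σ(n=0 to 5) x[n] · ω_6^(nk)
where ω_6 = e^(-2πi/6)

Computing each X[k]:
X[0] = 7
X[1] = 3
X[2] = -2.0000-5.1962i
X[3] = 3
X[4] = -2.0000+5.1962i
X[5] = 3

X = [7, 3, -2.0000-5.1962i, 3, -2.0000+5.1962i, 3]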